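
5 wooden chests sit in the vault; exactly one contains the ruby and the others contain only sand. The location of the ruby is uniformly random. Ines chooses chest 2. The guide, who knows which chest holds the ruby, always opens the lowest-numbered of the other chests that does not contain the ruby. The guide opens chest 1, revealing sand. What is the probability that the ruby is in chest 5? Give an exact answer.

Condition on the true location of the ruby.
If it is in chest 1 (prior 1/5): the guide opened chest 1, so this case is ruled out; weight (1/5)·0 = 0.
If it is in any of chests 2, 3, 4, and 5 (prior 1/5 each): chest 1 is the lowest-numbered option available, probability 1; weight (1/5)·1 = 1/5 each.
The weights sum to 4/5.
So P(the ruby in chest 5 | the guide opened chest 1) = (1/5) / (4/5) = 1/4.

1/4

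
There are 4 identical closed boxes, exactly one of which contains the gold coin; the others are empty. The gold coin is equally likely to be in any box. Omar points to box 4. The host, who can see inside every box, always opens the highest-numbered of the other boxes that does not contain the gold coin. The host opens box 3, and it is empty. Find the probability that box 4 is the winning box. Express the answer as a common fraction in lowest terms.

1/3

Consider each possible location of the gold coin in turn.
If it is in any of boxes 1, 2, and 4 (prior 1/4 each): box 3 is the highest-numbered option available, probability 1; weight (1/4)·1 = 1/4 each.
If it is in box 3 (prior 1/4): the host opened box 3, so this case is ruled out; weight (1/4)·0 = 0.
The weights sum to 3/4.
So P(the gold coin in box 4 | the host opened box 3) = (1/4) / (3/4) = 1/3.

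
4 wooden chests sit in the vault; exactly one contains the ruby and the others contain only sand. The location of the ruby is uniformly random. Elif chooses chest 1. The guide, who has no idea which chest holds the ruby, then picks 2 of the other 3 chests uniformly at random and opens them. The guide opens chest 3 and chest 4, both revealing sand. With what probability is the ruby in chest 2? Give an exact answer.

1/2

Apply Bayes' rule, conditioning on where the ruby actually is.
If it is in either of chests 1 and 2 (prior 1/4 each): the guide picks exactly this set with probability 1/3 regardless, and none is the prize; weight (1/4)·(1/3) = 1/12 each.
If it is in either of chests 3 and 4 (prior 1/4 each): that chest was opened and seen not to hold the prize — ruled out; weight (1/4)·0 = 0 each.
The weights sum to 1/6.
So P(the ruby in chest 2 | the guide opened chest 3 and chest 4) = (1/12) / (1/6) = 1/2.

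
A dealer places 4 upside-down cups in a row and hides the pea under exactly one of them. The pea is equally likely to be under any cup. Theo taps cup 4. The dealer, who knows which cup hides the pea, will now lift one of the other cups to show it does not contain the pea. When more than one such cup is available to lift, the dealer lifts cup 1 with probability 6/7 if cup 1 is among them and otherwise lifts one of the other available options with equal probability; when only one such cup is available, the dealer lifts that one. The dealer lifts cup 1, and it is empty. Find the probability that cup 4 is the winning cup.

1/3

Apply Bayes' rule, conditioning on where the pea actually is.
If it is under cup 1 (prior 1/4): the dealer opened cup 1, so this case is ruled out; weight (1/4)·0 = 0.
If it is under any of cups 2, 3, and 4 (prior 1/4 each): cup 1 is available, opened with probability 6/7; weight (1/4)·(6/7) = 3/14 each.
The weights sum to 9/14.
So P(the pea under cup 4 | the dealer opened cup 1) = (3/14) / (9/14) = 1/3.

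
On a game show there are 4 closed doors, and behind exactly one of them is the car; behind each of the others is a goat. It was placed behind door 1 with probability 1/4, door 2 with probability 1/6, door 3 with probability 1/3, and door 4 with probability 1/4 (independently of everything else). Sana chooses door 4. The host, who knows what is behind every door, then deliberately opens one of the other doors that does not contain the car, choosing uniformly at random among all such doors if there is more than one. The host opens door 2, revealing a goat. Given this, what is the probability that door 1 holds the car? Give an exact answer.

Condition on the true location of the car.
If it is behind door 1 (prior 1/4): the host has 2 equally likely choices, so probability 1/2; weight (1/4)·(1/2) = 1/8.
If it is behind door 2 (prior 1/6): the host opened door 2, so this case is ruled out; weight (1/6)·0 = 0.
If it is behind door 3 (prior 1/3): the host has 2 equally likely choices, so probability 1/2; weight (1/3)·(1/2) = 1/6.
If it is behind door 4 (prior 1/4): the host has 3 equally likely choices, so probability 1/3; weight (1/4)·(1/3) = 1/12.
The weights sum to 3/8.
So P(the car behind door 1 | the host opened door 2) = (1/8) / (3/8) = 1/3.

1/3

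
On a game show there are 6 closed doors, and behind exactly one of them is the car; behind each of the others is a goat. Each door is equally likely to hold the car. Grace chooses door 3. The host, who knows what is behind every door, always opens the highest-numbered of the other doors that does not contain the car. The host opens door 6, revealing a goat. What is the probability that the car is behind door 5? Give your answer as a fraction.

1/5

Apply Bayes' rule, conditioning on where the car actually is.
If it is behind any of doors 1, 2, 3, 4, and 5 (prior 1/6 each): door 6 is the highest-numbered option available, probability 1; weight (1/6)·1 = 1/6 each.
If it is behind door 6 (prior 1/6): the host opened door 6, so this case is ruled out; weight (1/6)·0 = 0.
The weights sum to 5/6.
So P(the car behind door 5 | the host opened door 6) = (1/6) / (5/6) = 1/5.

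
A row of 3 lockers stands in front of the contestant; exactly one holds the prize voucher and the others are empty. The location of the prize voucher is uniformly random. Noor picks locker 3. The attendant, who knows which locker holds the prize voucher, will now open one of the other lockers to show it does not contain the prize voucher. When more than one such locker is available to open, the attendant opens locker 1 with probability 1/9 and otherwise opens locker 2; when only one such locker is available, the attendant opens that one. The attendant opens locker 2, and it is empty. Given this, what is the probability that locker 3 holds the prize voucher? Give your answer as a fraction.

8/17

Consider each possible location of the prize voucher in turn.
If it is in locker 1 (prior 1/3): only locker 2 is available, probability 1; weight (1/3)·1 = 1/3.
If it is in locker 2 (prior 1/3): the attendant opened locker 2, so this case is ruled out; weight (1/3)·0 = 0.
If it is in locker 3 (prior 1/3): locker 1 is available but not opened, probability 8/9; weight (1/3)·(8/9) = 8/27.
The weights sum to 17/27.
So P(the prize voucher in locker 3 | the attendant opened locker 2) = (8/27) / (17/27) = 8/17.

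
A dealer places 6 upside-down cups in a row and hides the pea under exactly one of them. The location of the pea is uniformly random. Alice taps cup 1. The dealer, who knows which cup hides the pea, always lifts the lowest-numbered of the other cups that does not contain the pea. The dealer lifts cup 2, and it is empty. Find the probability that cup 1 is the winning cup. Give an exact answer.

1/5

Condition on the true location of the pea.
If it is under any of cups 1, 3, 4, 5, and 6 (prior 1/6 each): cup 2 is the lowest-numbered option available, probability 1; weight (1/6)·1 = 1/6 each.
If it is under cup 2 (prior 1/6): the dealer opened cup 2, so this case is ruled out; weight (1/6)·0 = 0.
The weights sum to 5/6.
So P(the pea under cup 1 | the dealer opened cup 2) = (1/6) / (5/6) = 1/5.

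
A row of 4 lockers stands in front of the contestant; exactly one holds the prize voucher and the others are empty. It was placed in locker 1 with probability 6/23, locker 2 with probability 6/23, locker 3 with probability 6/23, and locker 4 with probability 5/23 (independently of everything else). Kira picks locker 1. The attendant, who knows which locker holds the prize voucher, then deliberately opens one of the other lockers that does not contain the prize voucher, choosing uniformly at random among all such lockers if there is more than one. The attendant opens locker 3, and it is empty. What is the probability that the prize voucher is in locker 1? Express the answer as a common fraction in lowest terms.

Apply Bayes' rule, conditioning on where the prize voucher actually is.
If it is in locker 1 (prior 6/23): the attendant has 3 equally likely choices, so probability 1/3; weight (6/23)·(1/3) = 2/23.
If it is in locker 2 (prior 6/23): the attendant has 2 equally likely choices, so probability 1/2; weight (6/23)·(1/2) = 3/23.
If it is in locker 3 (prior 6/23): the attendant opened locker 3, so this case is ruled out; weight (6/23)·0 = 0.
If it is in locker 4 (prior 5/23): the attendant has 2 equally likely choices, so probability 1/2; weight (5/23)·(1/2) = 5/46.
The weights sum to 15/46.
So P(the prize voucher in locker 1 | the attendant opened locker 3) = (2/23) / (15/46) = 4/15.

4/15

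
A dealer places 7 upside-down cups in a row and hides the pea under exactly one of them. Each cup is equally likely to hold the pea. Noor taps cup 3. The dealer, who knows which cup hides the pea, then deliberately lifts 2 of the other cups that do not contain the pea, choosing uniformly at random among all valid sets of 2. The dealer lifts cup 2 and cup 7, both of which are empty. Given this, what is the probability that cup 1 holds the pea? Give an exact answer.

3/14

Condition on the true location of the pea.
If it is under any of cups 1, 4, 5, and 6 (prior 1/7 each): the dealer has 10 equally likely choices, so probability 1/10; weight (1/7)·(1/10) = 1/70 each.
If it is under either of cups 2 and 7 (prior 1/7 each): that cup was opened and seen not to hold the prize — ruled out; weight (1/7)·0 = 0 each.
If it is under cup 3 (prior 1/7): the dealer has 15 equally likely choices, so probability 1/15; weight (1/7)·(1/15) = 1/105.
The weights sum to 1/15.
So P(the pea under cup 1 | the dealer opened cup 2 and cup 7) = (1/70) / (1/15) = 3/14.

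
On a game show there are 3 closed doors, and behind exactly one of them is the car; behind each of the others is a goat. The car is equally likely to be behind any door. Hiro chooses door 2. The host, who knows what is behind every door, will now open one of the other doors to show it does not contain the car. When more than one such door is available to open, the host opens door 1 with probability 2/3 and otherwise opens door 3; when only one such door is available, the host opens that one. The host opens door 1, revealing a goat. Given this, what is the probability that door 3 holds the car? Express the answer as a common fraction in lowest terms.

Consider each possible location of the car in turn.
If it is behind door 1 (prior 1/3): the host opened door 1, so this case is ruled out; weight (1/3)·0 = 0.
If it is behind door 2 (prior 1/3): door 1 is available, opened with probability 2/3; weight (1/3)·(2/3) = 2/9.
If it is behind door 3 (prior 1/3): only door 1 is available, probability 1; weight (1/3)·1 = 1/3.
The weights sum to 5/9.
So P(the car behind door 3 | the host opened door 1) = (1/3) / (5/9) = 3/5.

3/5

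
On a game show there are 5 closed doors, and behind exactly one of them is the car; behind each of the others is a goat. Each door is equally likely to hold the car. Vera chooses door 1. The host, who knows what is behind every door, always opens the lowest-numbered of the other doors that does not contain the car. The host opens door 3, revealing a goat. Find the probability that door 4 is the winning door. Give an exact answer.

Condition on the true location of the car.
If it is behind any of doors 1, 4, and 5 (prior 1/5 each): the host would have opened door 2 instead, probability 0; weight (1/5)·0 = 0 each.
If it is behind door 2 (prior 1/5): door 3 is the lowest-numbered option available, probability 1; weight (1/5)·1 = 1/5.
If it is behind door 3 (prior 1/5): the host opened door 3, so this case is ruled out; weight (1/5)·0 = 0.
The weights sum to 1/5.
So P(the car behind door 4 | the host opened door 3) = 0 / (1/5) = 0.

0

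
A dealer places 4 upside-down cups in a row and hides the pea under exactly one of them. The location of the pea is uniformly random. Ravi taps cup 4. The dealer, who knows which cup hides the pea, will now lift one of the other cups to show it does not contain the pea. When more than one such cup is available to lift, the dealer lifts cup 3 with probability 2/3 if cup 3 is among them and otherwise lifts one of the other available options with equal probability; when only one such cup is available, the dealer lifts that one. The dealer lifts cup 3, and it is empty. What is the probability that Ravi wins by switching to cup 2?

1/3

Consider each possible location of the pea in turn.
If it is under any of cups 1, 2, and 4 (prior 1/4 each): cup 3 is available, opened with probability 2/3; weight (1/4)·(2/3) = 1/6 each.
If it is under cup 3 (prior 1/4): the dealer opened cup 3, so this case is ruled out; weight (1/4)·0 = 0.
The weights sum to 1/2.
So P(the pea under cup 2 | the dealer opened cup 3) = (1/6) / (1/2) = 1/3.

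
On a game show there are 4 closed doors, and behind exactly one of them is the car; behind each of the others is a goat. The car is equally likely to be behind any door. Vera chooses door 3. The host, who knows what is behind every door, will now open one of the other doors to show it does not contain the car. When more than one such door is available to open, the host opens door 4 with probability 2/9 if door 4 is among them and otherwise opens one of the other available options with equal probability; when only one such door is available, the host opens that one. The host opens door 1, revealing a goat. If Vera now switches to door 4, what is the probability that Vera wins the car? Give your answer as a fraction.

Apply Bayes' rule, conditioning on where the car actually is.
If it is behind door 1 (prior 1/4): the host opened door 1, so this case is ruled out; weight (1/4)·0 = 0.
If it is behind door 2 (prior 1/4): door 4 is available but not opened, probability 7/9; weight (1/4)·(7/9) = 7/36.
If it is behind door 3 (prior 1/4): door 4 is available but not opened; door 1 gets probability (1 − 2/9)/2 = 7/18; weight (1/4)·(7/18) = 7/72.
If it is behind door 4 (prior 1/4): door 4 holds the prize so is unavailable; the host chooses uniformly among the 2 others, probability 1/2; weight (1/4)·(1/2) = 1/8.
The weights sum to 5/12.
So P(the car behind door 4 | the host opened door 1) = (1/8) / (5/12) = 3/10.

3/10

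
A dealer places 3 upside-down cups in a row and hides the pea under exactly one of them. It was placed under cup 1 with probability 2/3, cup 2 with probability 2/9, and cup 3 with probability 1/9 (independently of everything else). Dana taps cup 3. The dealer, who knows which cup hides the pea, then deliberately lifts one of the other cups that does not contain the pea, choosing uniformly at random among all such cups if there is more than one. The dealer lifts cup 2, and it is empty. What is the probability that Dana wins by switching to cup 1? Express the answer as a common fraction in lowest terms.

Condition on the true location of the pea.
If it is under cup 1 (prior 2/3): the dealer has no choice, probability 1; weight (2/3)·1 = 2/3.
If it is under cup 2 (prior 2/9): the dealer opened cup 2, so this case is ruled out; weight (2/9)·0 = 0.
If it is under cup 3 (prior 1/9): the dealer has 2 equally likely choices, so probability 1/2; weight (1/9)·(1/2) = 1/18.
The weights sum to 13/18.
So P(the pea under cup 1 | the dealer opened cup 2) = (2/3) / (13/18) = 12/13.

12/13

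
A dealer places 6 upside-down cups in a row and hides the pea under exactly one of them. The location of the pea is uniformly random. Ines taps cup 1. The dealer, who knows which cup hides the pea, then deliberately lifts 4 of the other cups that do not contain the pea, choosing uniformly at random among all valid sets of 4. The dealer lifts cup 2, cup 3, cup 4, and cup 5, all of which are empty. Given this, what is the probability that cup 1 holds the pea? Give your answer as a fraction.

1/6

Consider each possible location of the pea in turn.
If it is under cup 1 (prior 1/6): the dealer has 5 equally likely choices, so probability 1/5; weight (1/6)·(1/5) = 1/30.
If it is under any of cups 2, 3, 4, and 5 (prior 1/6 each): that cup was opened and seen not to hold the prize — ruled out; weight (1/6)·0 = 0 each.
If it is under cup 6 (prior 1/6): the dealer has no choice, probability 1; weight (1/6)·1 = 1/6.
The weights sum to 1/5.
So P(the pea under cup 1 | the dealer opened cup 2, cup 3, cup 4, and cup 5) = (1/30) / (1/5) = 1/6.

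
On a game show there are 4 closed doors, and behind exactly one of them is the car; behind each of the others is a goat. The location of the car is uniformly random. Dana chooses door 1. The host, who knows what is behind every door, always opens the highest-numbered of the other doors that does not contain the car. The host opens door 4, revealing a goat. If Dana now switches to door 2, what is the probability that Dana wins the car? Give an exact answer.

Consider each possible location of the car in turn.
If it is behind any of doors 1, 2, and 3 (prior 1/4 each): door 4 is the highest-numbered option available, probability 1; weight (1/4)·1 = 1/4 each.
If it is behind door 4 (prior 1/4): the host opened door 4, so this case is ruled out; weight (1/4)·0 = 0.
The weights sum to 3/4.
So P(the car behind door 2 | the host opened door 4) = (1/4) / (3/4) = 1/3.

1/3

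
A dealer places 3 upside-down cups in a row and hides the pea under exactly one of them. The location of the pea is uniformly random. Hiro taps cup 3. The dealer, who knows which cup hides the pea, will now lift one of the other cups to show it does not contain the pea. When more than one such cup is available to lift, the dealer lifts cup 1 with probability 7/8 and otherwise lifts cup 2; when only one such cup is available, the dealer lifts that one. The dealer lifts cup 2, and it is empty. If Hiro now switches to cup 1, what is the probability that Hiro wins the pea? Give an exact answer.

Condition on the true location of the pea.
If it is under cup 1 (prior 1/3): only cup 2 is available, probability 1; weight (1/3)·1 = 1/3.
If it is under cup 2 (prior 1/3): the dealer opened cup 2, so this case is ruled out; weight (1/3)·0 = 0.
If it is under cup 3 (prior 1/3): cup 1 is available but not opened, probability 1/8; weight (1/3)·(1/8) = 1/24.
The weights sum to 3/8.
So P(the pea under cup 1 | the dealer opened cup 2) = (1/3) / (3/8) = 8/9.

8/9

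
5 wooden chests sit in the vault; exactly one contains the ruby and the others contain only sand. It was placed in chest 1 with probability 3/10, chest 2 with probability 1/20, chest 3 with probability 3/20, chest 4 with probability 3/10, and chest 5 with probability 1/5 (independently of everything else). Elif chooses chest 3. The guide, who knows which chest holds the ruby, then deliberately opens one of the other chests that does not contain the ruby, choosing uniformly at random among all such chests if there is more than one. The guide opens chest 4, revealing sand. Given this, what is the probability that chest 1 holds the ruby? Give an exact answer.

24/53

Apply Bayes' rule, conditioning on where the ruby actually is.
If it is in chest 1 (prior 3/10): the guide has 3 equally likely choices, so probability 1/3; weight (3/10)·(1/3) = 1/10.
If it is in chest 2 (prior 1/20): the guide has 3 equally likely choices, so probability 1/3; weight (1/20)·(1/3) = 1/60.
If it is in chest 3 (prior 3/20): the guide has 4 equally likely choices, so probability 1/4; weight (3/20)·(1/4) = 3/80.
If it is in chest 4 (prior 3/10): the guide opened chest 4, so this case is ruled out; weight (3/10)·0 = 0.
If it is in chest 5 (prior 1/5): the guide has 3 equally likely choices, so probability 1/3; weight (1/5)·(1/3) = 1/15.
The weights sum to 53/240.
So P(the ruby in chest 1 | the guide opened chest 4) = (1/10) / (53/240) = 24/53.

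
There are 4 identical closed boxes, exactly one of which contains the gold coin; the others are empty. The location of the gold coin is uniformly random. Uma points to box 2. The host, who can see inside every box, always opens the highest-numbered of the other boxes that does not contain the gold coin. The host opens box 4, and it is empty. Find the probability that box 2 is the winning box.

Consider each possible location of the gold coin in turn.
If it is in any of boxes 1, 2, and 3 (prior 1/4 each): box 4 is the highest-numbered option available, probability 1; weight (1/4)·1 = 1/4 each.
If it is in box 4 (prior 1/4): the host opened box 4, so this case is ruled out; weight (1/4)·0 = 0.
The weights sum to 3/4.
So P(the gold coin in box 2 | the host opened box 4) = (1/4) / (3/4) = 1/3.

1/3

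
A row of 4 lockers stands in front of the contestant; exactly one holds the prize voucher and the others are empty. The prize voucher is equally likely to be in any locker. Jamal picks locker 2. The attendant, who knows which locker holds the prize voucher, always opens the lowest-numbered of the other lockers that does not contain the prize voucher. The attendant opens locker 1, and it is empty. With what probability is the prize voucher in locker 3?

1/3

Consider each possible location of the prize voucher in turn.
If it is in locker 1 (prior 1/4): the attendant opened locker 1, so this case is ruled out; weight (1/4)·0 = 0.
If it is in any of lockers 2, 3, and 4 (prior 1/4 each): locker 1 is the lowest-numbered option available, probability 1; weight (1/4)·1 = 1/4 each.
The weights sum to 3/4.
So P(the prize voucher in locker 3 | the attendant opened locker 1) = (1/4) / (3/4) = 1/3.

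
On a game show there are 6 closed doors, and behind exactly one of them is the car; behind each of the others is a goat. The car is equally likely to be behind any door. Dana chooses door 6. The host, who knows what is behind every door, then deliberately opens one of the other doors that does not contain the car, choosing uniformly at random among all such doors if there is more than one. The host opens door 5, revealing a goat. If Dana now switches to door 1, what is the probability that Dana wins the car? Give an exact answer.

Condition on the true location of the car.
If it is behind any of doors 1, 2, 3, and 4 (prior 1/6 each): the host has 4 equally likely choices, so probability 1/4; weight (1/6)·(1/4) = 1/24 each.
If it is behind door 5 (prior 1/6): the host opened door 5, so this case is ruled out; weight (1/6)·0 = 0.
If it is behind door 6 (prior 1/6): the host has 5 equally likely choices, so probability 1/5; weight (1/6)·(1/5) = 1/30.
The weights sum to 1/5.
So P(the car behind door 1 | the host opened door 5) = (1/24) / (1/5) = 5/24.

5/24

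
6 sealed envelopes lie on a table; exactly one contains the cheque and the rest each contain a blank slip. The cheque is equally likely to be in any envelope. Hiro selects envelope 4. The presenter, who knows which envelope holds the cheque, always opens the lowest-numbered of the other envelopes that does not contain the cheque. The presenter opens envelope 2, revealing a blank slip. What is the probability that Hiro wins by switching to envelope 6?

0

Apply Bayes' rule, conditioning on where the cheque actually is.
If it is in envelope 1 (prior 1/6): envelope 2 is the lowest-numbered option available, probability 1; weight (1/6)·1 = 1/6.
If it is in envelope 2 (prior 1/6): the presenter opened envelope 2, so this case is ruled out; weight (1/6)·0 = 0.
If it is in any of envelopes 3, 4, 5, and 6 (prior 1/6 each): the presenter would have opened envelope 1 instead, probability 0; weight (1/6)·0 = 0 each.
The weights sum to 1/6.
So P(the cheque in envelope 6 | the presenter opened envelope 2) = 0 / (1/6) = 0.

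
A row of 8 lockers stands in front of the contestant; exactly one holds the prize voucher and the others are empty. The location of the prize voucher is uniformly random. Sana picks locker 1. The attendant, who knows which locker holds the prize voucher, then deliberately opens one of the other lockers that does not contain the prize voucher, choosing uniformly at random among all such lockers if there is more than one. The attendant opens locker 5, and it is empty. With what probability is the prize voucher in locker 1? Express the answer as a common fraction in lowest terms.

Condition on the true location of the prize voucher.
If it is in locker 1 (prior 1/8): the attendant has 7 equally likely choices, so probability 1/7; weight (1/8)·(1/7) = 1/56.
If it is in any of lockers 2, 3, 4, 6, 7, and 8 (prior 1/8 each): the attendant has 6 equally likely choices, so probability 1/6; weight (1/8)·(1/6) = 1/48 each.
If it is in locker 5 (prior 1/8): the attendant opened locker 5, so this case is ruled out; weight (1/8)·0 = 0.
The weights sum to 1/7.
So P(the prize voucher in locker 1 | the attendant opened locker 5) = (1/56) / (1/7) = 1/8.

1/8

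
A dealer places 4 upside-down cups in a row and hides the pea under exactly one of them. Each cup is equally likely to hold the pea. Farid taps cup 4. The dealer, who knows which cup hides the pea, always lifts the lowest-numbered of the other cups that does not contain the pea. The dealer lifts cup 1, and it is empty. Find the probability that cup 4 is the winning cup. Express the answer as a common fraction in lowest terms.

Condition on the true location of the pea.
If it is under cup 1 (prior 1/4): the dealer opened cup 1, so this case is ruled out; weight (1/4)·0 = 0.
If it is under any of cups 2, 3, and 4 (prior 1/4 each): cup 1 is the lowest-numbered option available, probability 1; weight (1/4)·1 = 1/4 each.
The weights sum to 3/4.
So P(the pea under cup 4 | the dealer opened cup 1) = (1/4) / (3/4) = 1/3.

1/3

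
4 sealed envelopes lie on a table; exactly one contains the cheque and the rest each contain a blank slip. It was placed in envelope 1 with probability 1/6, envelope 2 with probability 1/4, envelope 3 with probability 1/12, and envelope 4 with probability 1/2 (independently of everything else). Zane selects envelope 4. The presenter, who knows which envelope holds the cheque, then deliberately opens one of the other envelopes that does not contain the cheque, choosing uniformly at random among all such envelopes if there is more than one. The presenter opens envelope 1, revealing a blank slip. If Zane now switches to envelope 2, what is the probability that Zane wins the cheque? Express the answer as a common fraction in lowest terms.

3/8

Condition on the true location of the cheque.
If it is in envelope 1 (prior 1/6): the presenter opened envelope 1, so this case is ruled out; weight (1/6)·0 = 0.
If it is in envelope 2 (prior 1/4): the presenter has 2 equally likely choices, so probability 1/2; weight (1/4)·(1/2) = 1/8.
If it is in envelope 3 (prior 1/12): the presenter has 2 equally likely choices, so probability 1/2; weight (1/12)·(1/2) = 1/24.
If it is in envelope 4 (prior 1/2): the presenter has 3 equally likely choices, so probability 1/3; weight (1/2)·(1/3) = 1/6.
The weights sum to 1/3.
So P(the cheque in envelope 2 | the presenter opened envelope 1) = (1/8) / (1/3) = 3/8.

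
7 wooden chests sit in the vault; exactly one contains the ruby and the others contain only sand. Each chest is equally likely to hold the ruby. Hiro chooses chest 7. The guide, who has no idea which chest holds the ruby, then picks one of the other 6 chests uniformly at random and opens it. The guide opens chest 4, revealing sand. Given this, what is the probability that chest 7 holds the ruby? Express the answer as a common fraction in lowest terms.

1/6

Because the guide chose which chest to open without knowing where the ruby is, the choice is independent of the prize location. Learning that chest 4 does not hold the ruby simply rules out that one location and leaves the remaining 6 chests still equally likely by symmetry.
So P(the ruby in chest 7) = 1/6.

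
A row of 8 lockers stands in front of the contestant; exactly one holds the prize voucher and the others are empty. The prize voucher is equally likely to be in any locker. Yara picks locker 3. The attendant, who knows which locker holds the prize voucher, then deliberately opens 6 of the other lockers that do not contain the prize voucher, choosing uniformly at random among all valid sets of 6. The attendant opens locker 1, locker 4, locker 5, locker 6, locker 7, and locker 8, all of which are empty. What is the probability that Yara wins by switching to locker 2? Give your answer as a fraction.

Condition on the true location of the prize voucher.
If it is in any of lockers 1, 4, 5, 6, 7, and 8 (prior 1/8 each): that locker was opened and seen not to hold the prize — ruled out; weight (1/8)·0 = 0 each.
If it is in locker 2 (prior 1/8): the attendant has no choice, probability 1; weight (1/8)·1 = 1/8.
If it is in locker 3 (prior 1/8): the attendant has 7 equally likely choices, so probability 1/7; weight (1/8)·(1/7) = 1/56.
The weights sum to 1/7.
So P(the prize voucher in locker 2 | the attendant opened locker 1, locker 4, locker 5, locker 6, locker 7, and locker 8) = (1/8) / (1/7) = 7/8.

7/8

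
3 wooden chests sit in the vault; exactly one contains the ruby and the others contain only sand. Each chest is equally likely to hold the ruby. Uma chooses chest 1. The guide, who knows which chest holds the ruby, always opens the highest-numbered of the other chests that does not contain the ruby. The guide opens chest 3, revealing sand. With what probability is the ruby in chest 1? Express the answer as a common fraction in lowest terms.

Condition on the true location of the ruby.
If it is in either of chests 1 and 2 (prior 1/3 each): chest 3 is the highest-numbered option available, probability 1; weight (1/3)·1 = 1/3 each.
If it is in chest 3 (prior 1/3): the guide opened chest 3, so this case is ruled out; weight (1/3)·0 = 0.
The weights sum to 2/3.
So P(the ruby in chest 1 | the guide opened chest 3) = (1/3) / (2/3) = 1/2.

1/2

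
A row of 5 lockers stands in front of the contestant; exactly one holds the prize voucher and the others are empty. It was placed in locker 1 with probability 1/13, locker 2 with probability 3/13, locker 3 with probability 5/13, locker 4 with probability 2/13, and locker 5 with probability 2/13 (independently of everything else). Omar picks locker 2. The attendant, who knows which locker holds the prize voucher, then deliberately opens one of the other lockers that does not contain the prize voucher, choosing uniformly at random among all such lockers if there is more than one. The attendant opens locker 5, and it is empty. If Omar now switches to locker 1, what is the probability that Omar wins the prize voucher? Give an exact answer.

Condition on the true location of the prize voucher.
If it is in locker 1 (prior 1/13): the attendant has 3 equally likely choices, so probability 1/3; weight (1/13)·(1/3) = 1/39.
If it is in locker 2 (prior 3/13): the attendant has 4 equally likely choices, so probability 1/4; weight (3/13)·(1/4) = 3/52.
If it is in locker 3 (prior 5/13): the attendant has 3 equally likely choices, so probability 1/3; weight (5/13)·(1/3) = 5/39.
If it is in locker 4 (prior 2/13): the attendant has 3 equally likely choices, so probability 1/3; weight (2/13)·(1/3) = 2/39.
If it is in locker 5 (prior 2/13): the attendant opened locker 5, so this case is ruled out; weight (2/13)·0 = 0.
The weights sum to 41/156.
So P(the prize voucher in locker 1 | the attendant opened locker 5) = (1/39) / (41/156) = 4/41.

4/41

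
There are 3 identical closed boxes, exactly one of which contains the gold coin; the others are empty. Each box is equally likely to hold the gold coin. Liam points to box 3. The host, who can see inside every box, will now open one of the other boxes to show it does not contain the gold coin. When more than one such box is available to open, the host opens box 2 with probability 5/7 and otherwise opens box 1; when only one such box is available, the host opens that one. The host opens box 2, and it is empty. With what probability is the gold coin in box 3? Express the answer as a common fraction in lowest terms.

Apply Bayes' rule, conditioning on where the gold coin actually is.
If it is in box 1 (prior 1/3): only box 2 is available, probability 1; weight (1/3)·1 = 1/3.
If it is in box 2 (prior 1/3): the host opened box 2, so this case is ruled out; weight (1/3)·0 = 0.
If it is in box 3 (prior 1/3): box 2 is available, opened with probability 5/7; weight (1/3)·(5/7) = 5/21.
The weights sum to 4/7.
So P(the gold coin in box 3 | the host opened box 2) = (5/21) / (4/7) = 5/12.

5/12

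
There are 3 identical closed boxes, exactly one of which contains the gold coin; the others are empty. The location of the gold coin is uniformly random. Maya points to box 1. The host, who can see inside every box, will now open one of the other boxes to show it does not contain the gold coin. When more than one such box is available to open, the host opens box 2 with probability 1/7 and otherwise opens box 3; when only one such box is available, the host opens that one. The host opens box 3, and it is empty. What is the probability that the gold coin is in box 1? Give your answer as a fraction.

Condition on the true location of the gold coin.
If it is in box 1 (prior 1/3): box 2 is available but not opened, probability 6/7; weight (1/3)·(6/7) = 2/7.
If it is in box 2 (prior 1/3): only box 3 is available, probability 1; weight (1/3)·1 = 1/3.
If it is in box 3 (prior 1/3): the host opened box 3, so this case is ruled out; weight (1/3)·0 = 0.
The weights sum to 13/21.
So P(the gold coin in box 1 | the host opened box 3) = (2/7) / (13/21) = 6/13.

6/13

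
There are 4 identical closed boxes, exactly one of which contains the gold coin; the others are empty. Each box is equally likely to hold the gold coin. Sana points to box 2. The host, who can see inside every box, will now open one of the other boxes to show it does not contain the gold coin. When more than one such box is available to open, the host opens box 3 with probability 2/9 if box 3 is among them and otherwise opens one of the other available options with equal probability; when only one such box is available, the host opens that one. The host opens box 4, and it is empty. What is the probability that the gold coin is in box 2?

Consider each possible location of the gold coin in turn.
If it is in box 1 (prior 1/4): box 3 is available but not opened, probability 7/9; weight (1/4)·(7/9) = 7/36.
If it is in box 2 (prior 1/4): box 3 is available but not opened; box 4 gets probability (1 − 2/9)/2 = 7/18; weight (1/4)·(7/18) = 7/72.
If it is in box 3 (prior 1/4): box 3 holds the prize so is unavailable; the host chooses uniformly among the 2 others, probability 1/2; weight (1/4)·(1/2) = 1/8.
If it is in box 4 (prior 1/4): the host opened box 4, so this case is ruled out; weight (1/4)·0 = 0.
The weights sum to 5/12.
So P(the gold coin in box 2 | the host opened box 4) = (7/72) / (5/12) = 7/30.

7/30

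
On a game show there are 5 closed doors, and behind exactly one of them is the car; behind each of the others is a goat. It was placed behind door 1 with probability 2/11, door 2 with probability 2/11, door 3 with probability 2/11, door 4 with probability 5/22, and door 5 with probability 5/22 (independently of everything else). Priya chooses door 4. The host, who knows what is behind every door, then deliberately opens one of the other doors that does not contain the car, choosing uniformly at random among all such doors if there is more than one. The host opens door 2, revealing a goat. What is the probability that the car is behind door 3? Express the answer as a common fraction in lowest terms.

16/67

Condition on the true location of the car.
If it is behind either of doors 1 and 3 (prior 2/11 each): the host has 3 equally likely choices, so probability 1/3; weight (2/11)·(1/3) = 2/33 each.
If it is behind door 2 (prior 2/11): the host opened door 2, so this case is ruled out; weight (2/11)·0 = 0.
If it is behind door 4 (prior 5/22): the host has 4 equally likely choices, so probability 1/4; weight (5/22)·(1/4) = 5/88.
If it is behind door 5 (prior 5/22): the host has 3 equally likely choices, so probability 1/3; weight (5/22)·(1/3) = 5/66.
The weights sum to 67/264.
So P(the car behind door 3 | the host opened door 2) = (2/33) / (67/264) = 16/67.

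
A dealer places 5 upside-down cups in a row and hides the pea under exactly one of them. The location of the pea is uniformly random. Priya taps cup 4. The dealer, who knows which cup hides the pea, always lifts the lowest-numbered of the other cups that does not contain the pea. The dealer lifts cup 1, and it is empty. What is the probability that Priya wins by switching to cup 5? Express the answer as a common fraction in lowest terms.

Condition on the true location of the pea.
If it is under cup 1 (prior 1/5): the dealer opened cup 1, so this case is ruled out; weight (1/5)·0 = 0.
If it is under any of cups 2, 3, 4, and 5 (prior 1/5 each): cup 1 is the lowest-numbered option available, probability 1; weight (1/5)·1 = 1/5 each.
The weights sum to 4/5.
So P(the pea under cup 5 | the dealer opened cup 1) = (1/5) / (4/5) = 1/4.

1/4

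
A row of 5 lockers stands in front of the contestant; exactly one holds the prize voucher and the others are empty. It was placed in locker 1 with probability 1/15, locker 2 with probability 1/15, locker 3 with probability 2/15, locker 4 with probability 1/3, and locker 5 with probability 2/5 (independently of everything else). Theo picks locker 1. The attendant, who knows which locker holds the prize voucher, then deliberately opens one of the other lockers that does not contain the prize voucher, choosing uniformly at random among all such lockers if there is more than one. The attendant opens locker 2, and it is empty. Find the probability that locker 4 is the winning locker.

4/11

Condition on the true location of the prize voucher.
If it is in locker 1 (prior 1/15): the attendant has 4 equally likely choices, so probability 1/4; weight (1/15)·(1/4) = 1/60.
If it is in locker 2 (prior 1/15): the attendant opened locker 2, so this case is ruled out; weight (1/15)·0 = 0.
If it is in locker 3 (prior 2/15): the attendant has 3 equally likely choices, so probability 1/3; weight (2/15)·(1/3) = 2/45.
If it is in locker 4 (prior 1/3): the attendant has 3 equally likely choices, so probability 1/3; weight (1/3)·(1/3) = 1/9.
If it is in locker 5 (prior 2/5): the attendant has 3 equally likely choices, so probability 1/3; weight (2/5)·(1/3) = 2/15.
The weights sum to 11/36.
So P(the prize voucher in locker 4 | the attendant opened locker 2) = (1/9) / (11/36) = 4/11.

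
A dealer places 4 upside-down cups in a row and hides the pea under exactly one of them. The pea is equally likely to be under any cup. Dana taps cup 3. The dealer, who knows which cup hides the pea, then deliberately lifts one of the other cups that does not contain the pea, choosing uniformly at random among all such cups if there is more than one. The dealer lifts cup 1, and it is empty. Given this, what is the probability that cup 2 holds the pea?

Condition on the true location of the pea.
If it is under cup 1 (prior 1/4): the dealer opened cup 1, so this case is ruled out; weight (1/4)·0 = 0.
If it is under either of cups 2 and 4 (prior 1/4 each): the dealer has 2 equally likely choices, so probability 1/2; weight (1/4)·(1/2) = 1/8 each.
If it is under cup 3 (prior 1/4): the dealer has 3 equally likely choices, so probability 1/3; weight (1/4)·(1/3) = 1/12.
The weights sum to 1/3.
So P(the pea under cup 2 | the dealer opened cup 1) = (1/8) / (1/3) = 3/8.

3/8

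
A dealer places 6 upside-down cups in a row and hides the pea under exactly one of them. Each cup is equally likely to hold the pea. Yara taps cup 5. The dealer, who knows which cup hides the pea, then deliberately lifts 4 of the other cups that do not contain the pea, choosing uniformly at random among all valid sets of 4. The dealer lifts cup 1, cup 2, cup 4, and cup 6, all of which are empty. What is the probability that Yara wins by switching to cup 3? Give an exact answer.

5/6

Consider each possible location of the pea in turn.
If it is under any of cups 1, 2, 4, and 6 (prior 1/6 each): that cup was opened and seen not to hold the prize — ruled out; weight (1/6)·0 = 0 each.
If it is under cup 3 (prior 1/6): the dealer has no choice, probability 1; weight (1/6)·1 = 1/6.
If it is under cup 5 (prior 1/6): the dealer has 5 equally likely choices, so probability 1/5; weight (1/6)·(1/5) = 1/30.
The weights sum to 1/5.
So P(the pea under cup 3 | the dealer opened cup 1, cup 2, cup 4, and cup 6) = (1/6) / (1/5) = 5/6.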